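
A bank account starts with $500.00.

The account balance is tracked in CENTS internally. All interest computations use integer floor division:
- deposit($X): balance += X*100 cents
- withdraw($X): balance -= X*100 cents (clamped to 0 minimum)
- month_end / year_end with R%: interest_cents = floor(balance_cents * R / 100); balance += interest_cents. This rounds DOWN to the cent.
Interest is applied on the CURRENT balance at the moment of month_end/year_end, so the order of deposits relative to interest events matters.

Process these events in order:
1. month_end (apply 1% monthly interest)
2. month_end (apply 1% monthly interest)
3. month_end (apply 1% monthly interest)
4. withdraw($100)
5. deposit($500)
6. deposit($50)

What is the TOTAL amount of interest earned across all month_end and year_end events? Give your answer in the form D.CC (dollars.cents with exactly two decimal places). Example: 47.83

Answer: 15.15

Derivation:
After 1 (month_end (apply 1% monthly interest)): balance=$505.00 total_interest=$5.00
After 2 (month_end (apply 1% monthly interest)): balance=$510.05 total_interest=$10.05
After 3 (month_end (apply 1% monthly interest)): balance=$515.15 total_interest=$15.15
After 4 (withdraw($100)): balance=$415.15 total_interest=$15.15
After 5 (deposit($500)): balance=$915.15 total_interest=$15.15
After 6 (deposit($50)): balance=$965.15 total_interest=$15.15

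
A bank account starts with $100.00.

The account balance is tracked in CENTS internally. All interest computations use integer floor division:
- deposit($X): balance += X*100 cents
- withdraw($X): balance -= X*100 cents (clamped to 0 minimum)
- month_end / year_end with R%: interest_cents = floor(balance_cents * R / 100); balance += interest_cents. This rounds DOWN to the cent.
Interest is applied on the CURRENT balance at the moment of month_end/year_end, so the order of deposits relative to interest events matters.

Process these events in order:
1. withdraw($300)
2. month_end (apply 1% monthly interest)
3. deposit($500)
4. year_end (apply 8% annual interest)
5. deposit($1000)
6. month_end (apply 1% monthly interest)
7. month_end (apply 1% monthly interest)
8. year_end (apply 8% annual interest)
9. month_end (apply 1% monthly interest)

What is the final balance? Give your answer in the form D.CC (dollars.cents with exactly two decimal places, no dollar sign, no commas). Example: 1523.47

Answer: 1713.58

Derivation:
After 1 (withdraw($300)): balance=$0.00 total_interest=$0.00
After 2 (month_end (apply 1% monthly interest)): balance=$0.00 total_interest=$0.00
After 3 (deposit($500)): balance=$500.00 total_interest=$0.00
After 4 (year_end (apply 8% annual interest)): balance=$540.00 total_interest=$40.00
After 5 (deposit($1000)): balance=$1540.00 total_interest=$40.00
After 6 (month_end (apply 1% monthly interest)): balance=$1555.40 total_interest=$55.40
After 7 (month_end (apply 1% monthly interest)): balance=$1570.95 total_interest=$70.95
After 8 (year_end (apply 8% annual interest)): balance=$1696.62 total_interest=$196.62
After 9 (month_end (apply 1% monthly interest)): balance=$1713.58 total_interest=$213.58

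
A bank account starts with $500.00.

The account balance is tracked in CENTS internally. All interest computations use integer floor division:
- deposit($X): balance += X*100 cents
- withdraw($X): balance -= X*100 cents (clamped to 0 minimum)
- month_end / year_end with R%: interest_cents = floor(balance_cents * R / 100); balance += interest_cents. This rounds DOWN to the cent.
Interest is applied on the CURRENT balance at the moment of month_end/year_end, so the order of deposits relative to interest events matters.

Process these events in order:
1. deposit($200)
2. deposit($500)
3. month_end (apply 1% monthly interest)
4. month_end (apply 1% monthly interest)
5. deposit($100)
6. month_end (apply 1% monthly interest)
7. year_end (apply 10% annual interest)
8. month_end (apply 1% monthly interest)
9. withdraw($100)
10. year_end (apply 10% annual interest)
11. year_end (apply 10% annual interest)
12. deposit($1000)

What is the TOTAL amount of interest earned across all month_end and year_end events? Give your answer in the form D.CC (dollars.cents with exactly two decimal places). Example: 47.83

Answer: 476.81

Derivation:
After 1 (deposit($200)): balance=$700.00 total_interest=$0.00
After 2 (deposit($500)): balance=$1200.00 total_interest=$0.00
After 3 (month_end (apply 1% monthly interest)): balance=$1212.00 total_interest=$12.00
After 4 (month_end (apply 1% monthly interest)): balance=$1224.12 total_interest=$24.12
After 5 (deposit($100)): balance=$1324.12 total_interest=$24.12
After 6 (month_end (apply 1% monthly interest)): balance=$1337.36 total_interest=$37.36
After 7 (year_end (apply 10% annual interest)): balance=$1471.09 total_interest=$171.09
After 8 (month_end (apply 1% monthly interest)): balance=$1485.80 total_interest=$185.80
After 9 (withdraw($100)): balance=$1385.80 total_interest=$185.80
After 10 (year_end (apply 10% annual interest)): balance=$1524.38 total_interest=$324.38
After 11 (year_end (apply 10% annual interest)): balance=$1676.81 total_interest=$476.81
After 12 (deposit($1000)): balance=$2676.81 total_interest=$476.81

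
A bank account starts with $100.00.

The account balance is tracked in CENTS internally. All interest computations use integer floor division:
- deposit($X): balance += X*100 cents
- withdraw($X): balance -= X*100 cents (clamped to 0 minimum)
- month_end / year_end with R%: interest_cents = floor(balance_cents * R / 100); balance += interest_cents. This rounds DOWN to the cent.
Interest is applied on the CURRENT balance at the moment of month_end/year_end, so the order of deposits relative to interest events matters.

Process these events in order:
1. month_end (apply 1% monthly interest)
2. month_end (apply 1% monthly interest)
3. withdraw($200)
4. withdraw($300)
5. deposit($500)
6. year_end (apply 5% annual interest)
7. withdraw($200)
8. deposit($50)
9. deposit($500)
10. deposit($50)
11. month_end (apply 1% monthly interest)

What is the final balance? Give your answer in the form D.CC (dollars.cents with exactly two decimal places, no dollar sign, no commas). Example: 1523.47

Answer: 934.25

Derivation:
After 1 (month_end (apply 1% monthly interest)): balance=$101.00 total_interest=$1.00
After 2 (month_end (apply 1% monthly interest)): balance=$102.01 total_interest=$2.01
After 3 (withdraw($200)): balance=$0.00 total_interest=$2.01
After 4 (withdraw($300)): balance=$0.00 total_interest=$2.01
After 5 (deposit($500)): balance=$500.00 total_interest=$2.01
After 6 (year_end (apply 5% annual interest)): balance=$525.00 total_interest=$27.01
After 7 (withdraw($200)): balance=$325.00 total_interest=$27.01
After 8 (deposit($50)): balance=$375.00 total_interest=$27.01
After 9 (deposit($500)): balance=$875.00 total_interest=$27.01
After 10 (deposit($50)): balance=$925.00 total_interest=$27.01
After 11 (month_end (apply 1% monthly interest)): balance=$934.25 total_interest=$36.26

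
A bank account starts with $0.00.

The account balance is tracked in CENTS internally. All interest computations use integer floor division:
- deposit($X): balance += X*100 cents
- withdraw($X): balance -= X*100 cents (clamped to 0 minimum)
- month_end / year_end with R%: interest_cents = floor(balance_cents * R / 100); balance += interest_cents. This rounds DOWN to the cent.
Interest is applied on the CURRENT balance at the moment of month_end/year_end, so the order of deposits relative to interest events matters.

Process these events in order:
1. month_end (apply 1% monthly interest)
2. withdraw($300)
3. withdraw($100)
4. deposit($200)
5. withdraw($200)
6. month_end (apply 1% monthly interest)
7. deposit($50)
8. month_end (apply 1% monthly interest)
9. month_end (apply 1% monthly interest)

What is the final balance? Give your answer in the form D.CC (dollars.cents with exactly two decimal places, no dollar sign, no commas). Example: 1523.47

Answer: 51.00

Derivation:
After 1 (month_end (apply 1% monthly interest)): balance=$0.00 total_interest=$0.00
After 2 (withdraw($300)): balance=$0.00 total_interest=$0.00
After 3 (withdraw($100)): balance=$0.00 total_interest=$0.00
After 4 (deposit($200)): balance=$200.00 total_interest=$0.00
After 5 (withdraw($200)): balance=$0.00 total_interest=$0.00
After 6 (month_end (apply 1% monthly interest)): balance=$0.00 total_interest=$0.00
After 7 (deposit($50)): balance=$50.00 total_interest=$0.00
After 8 (month_end (apply 1% monthly interest)): balance=$50.50 total_interest=$0.50
After 9 (month_end (apply 1% monthly interest)): balance=$51.00 total_interest=$1.00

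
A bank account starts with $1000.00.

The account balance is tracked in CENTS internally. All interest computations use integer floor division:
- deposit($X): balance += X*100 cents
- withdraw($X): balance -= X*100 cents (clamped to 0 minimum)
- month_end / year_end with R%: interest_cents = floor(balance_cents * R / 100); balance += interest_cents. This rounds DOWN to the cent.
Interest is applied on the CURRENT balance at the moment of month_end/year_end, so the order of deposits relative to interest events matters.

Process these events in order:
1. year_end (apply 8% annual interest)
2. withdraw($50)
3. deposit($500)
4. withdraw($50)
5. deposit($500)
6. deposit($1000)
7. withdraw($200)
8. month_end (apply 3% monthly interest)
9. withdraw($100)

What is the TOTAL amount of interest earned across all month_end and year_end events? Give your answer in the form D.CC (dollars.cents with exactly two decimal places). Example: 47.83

After 1 (year_end (apply 8% annual interest)): balance=$1080.00 total_interest=$80.00
After 2 (withdraw($50)): balance=$1030.00 total_interest=$80.00
After 3 (deposit($500)): balance=$1530.00 total_interest=$80.00
After 4 (withdraw($50)): balance=$1480.00 total_interest=$80.00
After 5 (deposit($500)): balance=$1980.00 total_interest=$80.00
After 6 (deposit($1000)): balance=$2980.00 total_interest=$80.00
After 7 (withdraw($200)): balance=$2780.00 total_interest=$80.00
After 8 (month_end (apply 3% monthly interest)): balance=$2863.40 total_interest=$163.40
After 9 (withdraw($100)): balance=$2763.40 total_interest=$163.40

Answer: 163.40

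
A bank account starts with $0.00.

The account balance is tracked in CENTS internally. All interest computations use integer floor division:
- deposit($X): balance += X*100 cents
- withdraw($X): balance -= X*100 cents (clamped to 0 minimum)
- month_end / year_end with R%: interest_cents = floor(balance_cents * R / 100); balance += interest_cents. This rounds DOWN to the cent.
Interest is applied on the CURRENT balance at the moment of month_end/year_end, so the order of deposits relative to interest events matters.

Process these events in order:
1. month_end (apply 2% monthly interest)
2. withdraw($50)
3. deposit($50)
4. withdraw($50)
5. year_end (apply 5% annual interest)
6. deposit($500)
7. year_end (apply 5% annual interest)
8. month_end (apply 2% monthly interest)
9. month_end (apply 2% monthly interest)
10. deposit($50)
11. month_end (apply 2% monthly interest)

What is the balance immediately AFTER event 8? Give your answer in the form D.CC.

Answer: 535.50

Derivation:
After 1 (month_end (apply 2% monthly interest)): balance=$0.00 total_interest=$0.00
After 2 (withdraw($50)): balance=$0.00 total_interest=$0.00
After 3 (deposit($50)): balance=$50.00 total_interest=$0.00
After 4 (withdraw($50)): balance=$0.00 total_interest=$0.00
After 5 (year_end (apply 5% annual interest)): balance=$0.00 total_interest=$0.00
After 6 (deposit($500)): balance=$500.00 total_interest=$0.00
After 7 (year_end (apply 5% annual interest)): balance=$525.00 total_interest=$25.00
After 8 (month_end (apply 2% monthly interest)): balance=$535.50 total_interest=$35.50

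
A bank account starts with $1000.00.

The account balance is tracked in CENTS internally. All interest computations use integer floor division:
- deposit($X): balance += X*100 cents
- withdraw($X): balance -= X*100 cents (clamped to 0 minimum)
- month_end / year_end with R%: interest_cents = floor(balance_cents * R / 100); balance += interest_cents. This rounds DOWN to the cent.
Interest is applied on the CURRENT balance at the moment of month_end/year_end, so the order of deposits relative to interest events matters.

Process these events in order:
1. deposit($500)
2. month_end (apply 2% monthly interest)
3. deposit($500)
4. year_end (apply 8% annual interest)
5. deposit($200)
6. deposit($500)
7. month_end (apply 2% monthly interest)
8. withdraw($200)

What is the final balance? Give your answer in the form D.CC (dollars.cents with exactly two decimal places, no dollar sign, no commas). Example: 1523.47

After 1 (deposit($500)): balance=$1500.00 total_interest=$0.00
After 2 (month_end (apply 2% monthly interest)): balance=$1530.00 total_interest=$30.00
After 3 (deposit($500)): balance=$2030.00 total_interest=$30.00
After 4 (year_end (apply 8% annual interest)): balance=$2192.40 total_interest=$192.40
After 5 (deposit($200)): balance=$2392.40 total_interest=$192.40
After 6 (deposit($500)): balance=$2892.40 total_interest=$192.40
After 7 (month_end (apply 2% monthly interest)): balance=$2950.24 total_interest=$250.24
After 8 (withdraw($200)): balance=$2750.24 total_interest=$250.24

Answer: 2750.24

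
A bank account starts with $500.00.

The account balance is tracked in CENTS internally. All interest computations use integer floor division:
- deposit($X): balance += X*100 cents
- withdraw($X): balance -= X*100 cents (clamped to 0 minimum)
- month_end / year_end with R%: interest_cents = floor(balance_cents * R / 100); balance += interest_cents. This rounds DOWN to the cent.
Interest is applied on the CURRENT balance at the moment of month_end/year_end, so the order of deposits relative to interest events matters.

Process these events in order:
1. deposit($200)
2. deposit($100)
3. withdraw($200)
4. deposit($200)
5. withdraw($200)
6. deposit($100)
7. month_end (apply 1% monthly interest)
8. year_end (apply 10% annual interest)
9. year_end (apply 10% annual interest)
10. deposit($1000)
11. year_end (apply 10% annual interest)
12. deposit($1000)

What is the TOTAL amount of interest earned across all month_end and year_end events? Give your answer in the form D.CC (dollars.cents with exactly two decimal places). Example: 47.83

After 1 (deposit($200)): balance=$700.00 total_interest=$0.00
After 2 (deposit($100)): balance=$800.00 total_interest=$0.00
After 3 (withdraw($200)): balance=$600.00 total_interest=$0.00
After 4 (deposit($200)): balance=$800.00 total_interest=$0.00
After 5 (withdraw($200)): balance=$600.00 total_interest=$0.00
After 6 (deposit($100)): balance=$700.00 total_interest=$0.00
After 7 (month_end (apply 1% monthly interest)): balance=$707.00 total_interest=$7.00
After 8 (year_end (apply 10% annual interest)): balance=$777.70 total_interest=$77.70
After 9 (year_end (apply 10% annual interest)): balance=$855.47 total_interest=$155.47
After 10 (deposit($1000)): balance=$1855.47 total_interest=$155.47
After 11 (year_end (apply 10% annual interest)): balance=$2041.01 total_interest=$341.01
After 12 (deposit($1000)): balance=$3041.01 total_interest=$341.01

Answer: 341.01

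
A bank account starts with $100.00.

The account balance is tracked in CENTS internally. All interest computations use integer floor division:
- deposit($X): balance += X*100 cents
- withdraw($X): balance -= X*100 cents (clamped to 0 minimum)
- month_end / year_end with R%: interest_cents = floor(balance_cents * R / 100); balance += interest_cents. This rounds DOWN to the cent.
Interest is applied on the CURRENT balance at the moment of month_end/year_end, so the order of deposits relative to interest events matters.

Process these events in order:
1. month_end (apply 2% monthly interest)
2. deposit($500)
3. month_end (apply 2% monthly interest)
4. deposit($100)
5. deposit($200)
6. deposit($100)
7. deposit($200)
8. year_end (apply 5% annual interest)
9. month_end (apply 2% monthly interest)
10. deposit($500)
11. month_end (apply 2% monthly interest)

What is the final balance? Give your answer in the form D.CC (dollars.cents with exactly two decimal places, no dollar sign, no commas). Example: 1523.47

Answer: 1836.23

Derivation:
After 1 (month_end (apply 2% monthly interest)): balance=$102.00 total_interest=$2.00
After 2 (deposit($500)): balance=$602.00 total_interest=$2.00
After 3 (month_end (apply 2% monthly interest)): balance=$614.04 total_interest=$14.04
After 4 (deposit($100)): balance=$714.04 total_interest=$14.04
After 5 (deposit($200)): balance=$914.04 total_interest=$14.04
After 6 (deposit($100)): balance=$1014.04 total_interest=$14.04
After 7 (deposit($200)): balance=$1214.04 total_interest=$14.04
After 8 (year_end (apply 5% annual interest)): balance=$1274.74 total_interest=$74.74
After 9 (month_end (apply 2% monthly interest)): balance=$1300.23 total_interest=$100.23
After 10 (deposit($500)): balance=$1800.23 total_interest=$100.23
After 11 (month_end (apply 2% monthly interest)): balance=$1836.23 total_interest=$136.23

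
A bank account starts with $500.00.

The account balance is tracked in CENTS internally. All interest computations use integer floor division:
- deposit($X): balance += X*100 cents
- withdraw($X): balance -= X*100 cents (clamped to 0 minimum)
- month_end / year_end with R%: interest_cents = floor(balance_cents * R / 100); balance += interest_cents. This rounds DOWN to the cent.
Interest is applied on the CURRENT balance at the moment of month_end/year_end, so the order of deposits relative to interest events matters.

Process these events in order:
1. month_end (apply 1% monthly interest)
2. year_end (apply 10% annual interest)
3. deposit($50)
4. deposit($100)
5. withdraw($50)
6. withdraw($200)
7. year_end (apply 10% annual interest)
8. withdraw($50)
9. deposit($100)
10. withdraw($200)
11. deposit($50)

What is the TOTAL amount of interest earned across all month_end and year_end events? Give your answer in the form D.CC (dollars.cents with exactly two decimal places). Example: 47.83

After 1 (month_end (apply 1% monthly interest)): balance=$505.00 total_interest=$5.00
After 2 (year_end (apply 10% annual interest)): balance=$555.50 total_interest=$55.50
After 3 (deposit($50)): balance=$605.50 total_interest=$55.50
After 4 (deposit($100)): balance=$705.50 total_interest=$55.50
After 5 (withdraw($50)): balance=$655.50 total_interest=$55.50
After 6 (withdraw($200)): balance=$455.50 total_interest=$55.50
After 7 (year_end (apply 10% annual interest)): balance=$501.05 total_interest=$101.05
After 8 (withdraw($50)): balance=$451.05 total_interest=$101.05
After 9 (deposit($100)): balance=$551.05 total_interest=$101.05
After 10 (withdraw($200)): balance=$351.05 total_interest=$101.05
After 11 (deposit($50)): balance=$401.05 total_interest=$101.05

Answer: 101.05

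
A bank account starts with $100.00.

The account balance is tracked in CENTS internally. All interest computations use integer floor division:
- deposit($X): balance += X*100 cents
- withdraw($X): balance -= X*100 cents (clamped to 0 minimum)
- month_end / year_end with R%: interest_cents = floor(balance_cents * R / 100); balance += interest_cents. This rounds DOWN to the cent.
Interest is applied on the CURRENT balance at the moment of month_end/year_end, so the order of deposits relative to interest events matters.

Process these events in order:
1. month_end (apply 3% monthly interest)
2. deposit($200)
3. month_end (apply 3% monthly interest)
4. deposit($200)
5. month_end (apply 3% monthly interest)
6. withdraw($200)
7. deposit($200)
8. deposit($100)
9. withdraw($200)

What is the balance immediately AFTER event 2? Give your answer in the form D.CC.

After 1 (month_end (apply 3% monthly interest)): balance=$103.00 total_interest=$3.00
After 2 (deposit($200)): balance=$303.00 total_interest=$3.00

Answer: 303.00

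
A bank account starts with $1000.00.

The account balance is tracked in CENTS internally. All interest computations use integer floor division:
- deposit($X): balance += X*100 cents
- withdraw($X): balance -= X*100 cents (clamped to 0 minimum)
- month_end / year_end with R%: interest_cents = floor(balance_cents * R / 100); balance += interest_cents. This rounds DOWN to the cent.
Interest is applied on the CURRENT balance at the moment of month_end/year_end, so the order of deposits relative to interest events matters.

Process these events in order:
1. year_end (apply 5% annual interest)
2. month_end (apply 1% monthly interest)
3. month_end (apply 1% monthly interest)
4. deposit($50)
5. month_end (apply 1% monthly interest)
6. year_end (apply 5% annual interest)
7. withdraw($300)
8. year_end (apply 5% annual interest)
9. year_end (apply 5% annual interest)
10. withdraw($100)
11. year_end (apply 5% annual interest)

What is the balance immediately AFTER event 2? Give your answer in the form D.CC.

After 1 (year_end (apply 5% annual interest)): balance=$1050.00 total_interest=$50.00
After 2 (month_end (apply 1% monthly interest)): balance=$1060.50 total_interest=$60.50

Answer: 1060.50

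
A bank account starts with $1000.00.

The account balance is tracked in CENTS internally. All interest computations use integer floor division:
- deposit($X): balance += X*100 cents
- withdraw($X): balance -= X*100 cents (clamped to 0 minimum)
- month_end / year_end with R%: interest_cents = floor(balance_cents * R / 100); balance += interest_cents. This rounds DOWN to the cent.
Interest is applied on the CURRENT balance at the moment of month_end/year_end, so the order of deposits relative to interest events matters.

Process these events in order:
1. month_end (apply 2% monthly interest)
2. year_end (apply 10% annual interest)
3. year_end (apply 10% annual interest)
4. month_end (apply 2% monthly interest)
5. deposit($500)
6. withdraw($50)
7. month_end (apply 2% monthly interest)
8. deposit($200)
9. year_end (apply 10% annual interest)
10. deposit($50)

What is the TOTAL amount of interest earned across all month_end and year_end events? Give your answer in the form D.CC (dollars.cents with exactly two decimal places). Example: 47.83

After 1 (month_end (apply 2% monthly interest)): balance=$1020.00 total_interest=$20.00
After 2 (year_end (apply 10% annual interest)): balance=$1122.00 total_interest=$122.00
After 3 (year_end (apply 10% annual interest)): balance=$1234.20 total_interest=$234.20
After 4 (month_end (apply 2% monthly interest)): balance=$1258.88 total_interest=$258.88
After 5 (deposit($500)): balance=$1758.88 total_interest=$258.88
After 6 (withdraw($50)): balance=$1708.88 total_interest=$258.88
After 7 (month_end (apply 2% monthly interest)): balance=$1743.05 total_interest=$293.05
After 8 (deposit($200)): balance=$1943.05 total_interest=$293.05
After 9 (year_end (apply 10% annual interest)): balance=$2137.35 total_interest=$487.35
After 10 (deposit($50)): balance=$2187.35 total_interest=$487.35

Answer: 487.35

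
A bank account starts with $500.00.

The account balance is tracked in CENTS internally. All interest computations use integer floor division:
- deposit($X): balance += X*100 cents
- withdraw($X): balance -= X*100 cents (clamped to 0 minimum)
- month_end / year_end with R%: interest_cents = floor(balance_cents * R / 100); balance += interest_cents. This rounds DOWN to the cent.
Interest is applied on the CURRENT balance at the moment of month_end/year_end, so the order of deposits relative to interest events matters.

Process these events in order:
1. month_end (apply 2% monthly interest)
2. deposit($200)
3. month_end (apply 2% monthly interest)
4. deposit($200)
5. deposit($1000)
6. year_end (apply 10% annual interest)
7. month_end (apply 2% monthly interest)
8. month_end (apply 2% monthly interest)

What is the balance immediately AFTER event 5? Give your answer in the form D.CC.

Answer: 1924.20

Derivation:
After 1 (month_end (apply 2% monthly interest)): balance=$510.00 total_interest=$10.00
After 2 (deposit($200)): balance=$710.00 total_interest=$10.00
After 3 (month_end (apply 2% monthly interest)): balance=$724.20 total_interest=$24.20
After 4 (deposit($200)): balance=$924.20 total_interest=$24.20
After 5 (deposit($1000)): balance=$1924.20 total_interest=$24.20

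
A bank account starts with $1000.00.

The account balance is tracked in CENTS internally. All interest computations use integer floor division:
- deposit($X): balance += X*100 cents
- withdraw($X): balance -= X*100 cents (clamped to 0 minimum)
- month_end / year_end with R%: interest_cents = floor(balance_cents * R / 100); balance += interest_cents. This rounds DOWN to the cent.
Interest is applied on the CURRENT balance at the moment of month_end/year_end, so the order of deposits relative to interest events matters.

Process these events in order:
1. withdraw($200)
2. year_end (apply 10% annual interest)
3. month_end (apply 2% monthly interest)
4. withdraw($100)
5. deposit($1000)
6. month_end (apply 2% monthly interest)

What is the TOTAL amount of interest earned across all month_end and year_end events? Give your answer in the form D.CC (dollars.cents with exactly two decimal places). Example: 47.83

After 1 (withdraw($200)): balance=$800.00 total_interest=$0.00
After 2 (year_end (apply 10% annual interest)): balance=$880.00 total_interest=$80.00
After 3 (month_end (apply 2% monthly interest)): balance=$897.60 total_interest=$97.60
After 4 (withdraw($100)): balance=$797.60 total_interest=$97.60
After 5 (deposit($1000)): balance=$1797.60 total_interest=$97.60
After 6 (month_end (apply 2% monthly interest)): balance=$1833.55 total_interest=$133.55

Answer: 133.55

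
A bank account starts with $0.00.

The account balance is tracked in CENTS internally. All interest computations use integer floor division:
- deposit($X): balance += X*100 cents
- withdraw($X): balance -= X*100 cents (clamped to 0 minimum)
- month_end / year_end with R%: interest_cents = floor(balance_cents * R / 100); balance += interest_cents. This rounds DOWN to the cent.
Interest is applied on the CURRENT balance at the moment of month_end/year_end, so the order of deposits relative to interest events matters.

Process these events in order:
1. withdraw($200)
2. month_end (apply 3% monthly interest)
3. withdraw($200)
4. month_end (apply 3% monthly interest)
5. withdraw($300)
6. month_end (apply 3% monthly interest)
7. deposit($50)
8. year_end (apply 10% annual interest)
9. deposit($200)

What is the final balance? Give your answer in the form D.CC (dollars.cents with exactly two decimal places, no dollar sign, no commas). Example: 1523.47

Answer: 255.00

Derivation:
After 1 (withdraw($200)): balance=$0.00 total_interest=$0.00
After 2 (month_end (apply 3% monthly interest)): balance=$0.00 total_interest=$0.00
After 3 (withdraw($200)): balance=$0.00 total_interest=$0.00
After 4 (month_end (apply 3% monthly interest)): balance=$0.00 total_interest=$0.00
After 5 (withdraw($300)): balance=$0.00 total_interest=$0.00
After 6 (month_end (apply 3% monthly interest)): balance=$0.00 total_interest=$0.00
After 7 (deposit($50)): balance=$50.00 total_interest=$0.00
After 8 (year_end (apply 10% annual interest)): balance=$55.00 total_interest=$5.00
After 9 (deposit($200)): balance=$255.00 total_interest=$5.00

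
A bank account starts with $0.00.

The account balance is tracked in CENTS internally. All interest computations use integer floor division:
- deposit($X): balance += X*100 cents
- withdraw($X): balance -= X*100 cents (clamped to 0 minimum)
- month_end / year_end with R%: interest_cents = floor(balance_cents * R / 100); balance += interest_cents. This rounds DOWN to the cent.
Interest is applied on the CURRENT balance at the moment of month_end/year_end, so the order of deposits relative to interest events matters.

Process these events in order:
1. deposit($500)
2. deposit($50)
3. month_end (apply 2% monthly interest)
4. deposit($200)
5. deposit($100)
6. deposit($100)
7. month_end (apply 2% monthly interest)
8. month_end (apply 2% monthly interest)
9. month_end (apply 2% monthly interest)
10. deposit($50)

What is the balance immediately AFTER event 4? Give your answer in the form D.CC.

After 1 (deposit($500)): balance=$500.00 total_interest=$0.00
After 2 (deposit($50)): balance=$550.00 total_interest=$0.00
After 3 (month_end (apply 2% monthly interest)): balance=$561.00 total_interest=$11.00
After 4 (deposit($200)): balance=$761.00 total_interest=$11.00

Answer: 761.00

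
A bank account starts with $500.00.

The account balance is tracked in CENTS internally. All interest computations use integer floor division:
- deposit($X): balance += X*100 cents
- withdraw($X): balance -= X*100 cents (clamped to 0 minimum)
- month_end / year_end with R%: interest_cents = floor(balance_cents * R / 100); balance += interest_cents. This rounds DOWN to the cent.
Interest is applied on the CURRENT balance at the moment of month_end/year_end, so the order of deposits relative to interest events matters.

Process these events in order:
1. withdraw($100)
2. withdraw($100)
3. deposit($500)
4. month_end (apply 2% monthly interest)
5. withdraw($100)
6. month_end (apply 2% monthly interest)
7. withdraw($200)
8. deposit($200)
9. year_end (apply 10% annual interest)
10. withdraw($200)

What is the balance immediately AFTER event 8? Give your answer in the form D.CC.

Answer: 730.32

Derivation:
After 1 (withdraw($100)): balance=$400.00 total_interest=$0.00
After 2 (withdraw($100)): balance=$300.00 total_interest=$0.00
After 3 (deposit($500)): balance=$800.00 total_interest=$0.00
After 4 (month_end (apply 2% monthly interest)): balance=$816.00 total_interest=$16.00
After 5 (withdraw($100)): balance=$716.00 total_interest=$16.00
After 6 (month_end (apply 2% monthly interest)): balance=$730.32 total_interest=$30.32
After 7 (withdraw($200)): balance=$530.32 total_interest=$30.32
After 8 (deposit($200)): balance=$730.32 total_interest=$30.32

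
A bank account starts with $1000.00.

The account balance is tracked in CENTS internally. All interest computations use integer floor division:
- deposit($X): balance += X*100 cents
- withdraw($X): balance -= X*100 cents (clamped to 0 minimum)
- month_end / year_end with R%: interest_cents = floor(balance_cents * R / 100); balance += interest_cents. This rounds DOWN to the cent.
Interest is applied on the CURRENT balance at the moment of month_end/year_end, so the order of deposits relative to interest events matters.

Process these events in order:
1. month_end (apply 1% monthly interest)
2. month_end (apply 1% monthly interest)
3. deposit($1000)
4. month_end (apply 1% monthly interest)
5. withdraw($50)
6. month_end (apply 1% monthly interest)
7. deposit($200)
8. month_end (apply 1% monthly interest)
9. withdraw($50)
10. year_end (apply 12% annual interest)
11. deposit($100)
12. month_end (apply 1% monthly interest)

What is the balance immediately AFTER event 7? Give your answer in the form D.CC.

After 1 (month_end (apply 1% monthly interest)): balance=$1010.00 total_interest=$10.00
After 2 (month_end (apply 1% monthly interest)): balance=$1020.10 total_interest=$20.10
After 3 (deposit($1000)): balance=$2020.10 total_interest=$20.10
After 4 (month_end (apply 1% monthly interest)): balance=$2040.30 total_interest=$40.30
After 5 (withdraw($50)): balance=$1990.30 total_interest=$40.30
After 6 (month_end (apply 1% monthly interest)): balance=$2010.20 total_interest=$60.20
After 7 (deposit($200)): balance=$2210.20 total_interest=$60.20

Answer: 2210.20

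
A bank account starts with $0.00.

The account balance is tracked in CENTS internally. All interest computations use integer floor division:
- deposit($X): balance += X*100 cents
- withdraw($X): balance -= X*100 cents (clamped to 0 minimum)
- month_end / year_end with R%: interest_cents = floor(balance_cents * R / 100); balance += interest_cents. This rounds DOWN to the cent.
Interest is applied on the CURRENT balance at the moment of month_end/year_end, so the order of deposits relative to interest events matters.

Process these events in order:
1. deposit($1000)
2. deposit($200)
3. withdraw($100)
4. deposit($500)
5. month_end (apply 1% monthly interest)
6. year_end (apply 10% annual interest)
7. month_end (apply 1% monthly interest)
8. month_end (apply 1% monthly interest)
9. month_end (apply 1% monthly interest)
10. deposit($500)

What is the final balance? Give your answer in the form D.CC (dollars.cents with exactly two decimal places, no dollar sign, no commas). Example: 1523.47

Answer: 2331.45

Derivation:
After 1 (deposit($1000)): balance=$1000.00 total_interest=$0.00
After 2 (deposit($200)): balance=$1200.00 total_interest=$0.00
After 3 (withdraw($100)): balance=$1100.00 total_interest=$0.00
After 4 (deposit($500)): balance=$1600.00 total_interest=$0.00
After 5 (month_end (apply 1% monthly interest)): balance=$1616.00 total_interest=$16.00
After 6 (year_end (apply 10% annual interest)): balance=$1777.60 total_interest=$177.60
After 7 (month_end (apply 1% monthly interest)): balance=$1795.37 total_interest=$195.37
After 8 (month_end (apply 1% monthly interest)): balance=$1813.32 total_interest=$213.32
After 9 (month_end (apply 1% monthly interest)): balance=$1831.45 total_interest=$231.45
After 10 (deposit($500)): balance=$2331.45 total_interest=$231.45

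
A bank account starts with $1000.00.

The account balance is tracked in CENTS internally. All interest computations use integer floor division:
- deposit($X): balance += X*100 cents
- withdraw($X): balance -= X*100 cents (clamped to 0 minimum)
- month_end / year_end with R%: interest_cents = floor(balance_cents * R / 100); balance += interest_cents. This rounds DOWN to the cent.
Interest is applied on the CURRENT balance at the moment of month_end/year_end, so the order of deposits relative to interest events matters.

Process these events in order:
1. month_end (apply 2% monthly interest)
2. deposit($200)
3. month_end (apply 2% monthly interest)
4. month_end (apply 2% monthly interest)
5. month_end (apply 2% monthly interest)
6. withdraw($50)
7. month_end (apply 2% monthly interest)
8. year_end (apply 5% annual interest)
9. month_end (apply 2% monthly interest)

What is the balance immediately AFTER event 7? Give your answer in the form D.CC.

Answer: 1269.55

Derivation:
After 1 (month_end (apply 2% monthly interest)): balance=$1020.00 total_interest=$20.00
After 2 (deposit($200)): balance=$1220.00 total_interest=$20.00
After 3 (month_end (apply 2% monthly interest)): balance=$1244.40 total_interest=$44.40
After 4 (month_end (apply 2% monthly interest)): balance=$1269.28 total_interest=$69.28
After 5 (month_end (apply 2% monthly interest)): balance=$1294.66 total_interest=$94.66
After 6 (withdraw($50)): balance=$1244.66 total_interest=$94.66
After 7 (month_end (apply 2% monthly interest)): balance=$1269.55 total_interest=$119.55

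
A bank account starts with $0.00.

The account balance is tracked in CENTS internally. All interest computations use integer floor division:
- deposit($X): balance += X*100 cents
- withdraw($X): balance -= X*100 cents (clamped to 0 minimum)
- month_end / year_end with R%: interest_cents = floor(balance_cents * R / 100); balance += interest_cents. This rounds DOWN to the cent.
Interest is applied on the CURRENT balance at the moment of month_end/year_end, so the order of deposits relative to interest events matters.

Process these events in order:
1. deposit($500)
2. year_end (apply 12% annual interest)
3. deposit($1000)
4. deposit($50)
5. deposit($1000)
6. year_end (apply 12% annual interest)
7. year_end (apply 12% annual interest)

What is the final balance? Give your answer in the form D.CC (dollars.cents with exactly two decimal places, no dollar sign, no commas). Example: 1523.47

Answer: 3273.98

Derivation:
After 1 (deposit($500)): balance=$500.00 total_interest=$0.00
After 2 (year_end (apply 12% annual interest)): balance=$560.00 total_interest=$60.00
After 3 (deposit($1000)): balance=$1560.00 total_interest=$60.00
After 4 (deposit($50)): balance=$1610.00 total_interest=$60.00
After 5 (deposit($1000)): balance=$2610.00 total_interest=$60.00
After 6 (year_end (apply 12% annual interest)): balance=$2923.20 total_interest=$373.20
After 7 (year_end (apply 12% annual interest)): balance=$3273.98 total_interest=$723.98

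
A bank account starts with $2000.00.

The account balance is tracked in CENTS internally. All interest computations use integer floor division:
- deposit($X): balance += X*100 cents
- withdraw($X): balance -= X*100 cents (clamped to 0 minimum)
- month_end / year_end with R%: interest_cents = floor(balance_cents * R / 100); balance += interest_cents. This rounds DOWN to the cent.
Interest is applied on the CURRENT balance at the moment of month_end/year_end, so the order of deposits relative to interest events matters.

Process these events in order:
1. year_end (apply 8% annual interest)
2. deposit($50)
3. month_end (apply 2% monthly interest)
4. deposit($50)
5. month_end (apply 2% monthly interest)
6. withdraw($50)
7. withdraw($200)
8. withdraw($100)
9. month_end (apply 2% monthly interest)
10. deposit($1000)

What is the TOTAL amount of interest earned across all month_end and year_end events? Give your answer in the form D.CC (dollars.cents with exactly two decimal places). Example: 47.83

Answer: 290.28

Derivation:
After 1 (year_end (apply 8% annual interest)): balance=$2160.00 total_interest=$160.00
After 2 (deposit($50)): balance=$2210.00 total_interest=$160.00
After 3 (month_end (apply 2% monthly interest)): balance=$2254.20 total_interest=$204.20
After 4 (deposit($50)): balance=$2304.20 total_interest=$204.20
After 5 (month_end (apply 2% monthly interest)): balance=$2350.28 total_interest=$250.28
After 6 (withdraw($50)): balance=$2300.28 total_interest=$250.28
After 7 (withdraw($200)): balance=$2100.28 total_interest=$250.28
After 8 (withdraw($100)): balance=$2000.28 total_interest=$250.28
After 9 (month_end (apply 2% monthly interest)): balance=$2040.28 total_interest=$290.28
After 10 (deposit($1000)): balance=$3040.28 total_interest=$290.28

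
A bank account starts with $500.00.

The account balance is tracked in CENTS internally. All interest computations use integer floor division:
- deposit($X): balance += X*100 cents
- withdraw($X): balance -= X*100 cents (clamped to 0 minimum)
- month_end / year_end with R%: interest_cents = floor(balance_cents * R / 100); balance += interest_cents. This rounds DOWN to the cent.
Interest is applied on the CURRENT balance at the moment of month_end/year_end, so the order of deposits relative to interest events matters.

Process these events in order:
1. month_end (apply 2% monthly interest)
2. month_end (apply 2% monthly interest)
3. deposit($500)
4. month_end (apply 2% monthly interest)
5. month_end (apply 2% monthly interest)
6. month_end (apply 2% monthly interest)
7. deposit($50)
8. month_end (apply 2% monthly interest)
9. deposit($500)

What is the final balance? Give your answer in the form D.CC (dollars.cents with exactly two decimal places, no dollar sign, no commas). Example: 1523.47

After 1 (month_end (apply 2% monthly interest)): balance=$510.00 total_interest=$10.00
After 2 (month_end (apply 2% monthly interest)): balance=$520.20 total_interest=$20.20
After 3 (deposit($500)): balance=$1020.20 total_interest=$20.20
After 4 (month_end (apply 2% monthly interest)): balance=$1040.60 total_interest=$40.60
After 5 (month_end (apply 2% monthly interest)): balance=$1061.41 total_interest=$61.41
After 6 (month_end (apply 2% monthly interest)): balance=$1082.63 total_interest=$82.63
After 7 (deposit($50)): balance=$1132.63 total_interest=$82.63
After 8 (month_end (apply 2% monthly interest)): balance=$1155.28 total_interest=$105.28
After 9 (deposit($500)): balance=$1655.28 total_interest=$105.28

Answer: 1655.28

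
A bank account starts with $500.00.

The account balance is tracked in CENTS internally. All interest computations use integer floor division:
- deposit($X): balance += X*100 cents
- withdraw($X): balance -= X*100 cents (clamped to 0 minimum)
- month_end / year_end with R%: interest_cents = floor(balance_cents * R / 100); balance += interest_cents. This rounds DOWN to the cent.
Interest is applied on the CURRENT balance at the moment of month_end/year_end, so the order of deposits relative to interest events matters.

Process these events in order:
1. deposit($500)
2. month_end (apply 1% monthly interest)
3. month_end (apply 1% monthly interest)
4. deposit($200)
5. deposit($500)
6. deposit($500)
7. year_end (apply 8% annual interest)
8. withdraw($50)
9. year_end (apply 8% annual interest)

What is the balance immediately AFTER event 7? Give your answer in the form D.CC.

Answer: 2397.70

Derivation:
After 1 (deposit($500)): balance=$1000.00 total_interest=$0.00
After 2 (month_end (apply 1% monthly interest)): balance=$1010.00 total_interest=$10.00
After 3 (month_end (apply 1% monthly interest)): balance=$1020.10 total_interest=$20.10
After 4 (deposit($200)): balance=$1220.10 total_interest=$20.10
After 5 (deposit($500)): balance=$1720.10 total_interest=$20.10
After 6 (deposit($500)): balance=$2220.10 total_interest=$20.10
After 7 (year_end (apply 8% annual interest)): balance=$2397.70 total_interest=$197.70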